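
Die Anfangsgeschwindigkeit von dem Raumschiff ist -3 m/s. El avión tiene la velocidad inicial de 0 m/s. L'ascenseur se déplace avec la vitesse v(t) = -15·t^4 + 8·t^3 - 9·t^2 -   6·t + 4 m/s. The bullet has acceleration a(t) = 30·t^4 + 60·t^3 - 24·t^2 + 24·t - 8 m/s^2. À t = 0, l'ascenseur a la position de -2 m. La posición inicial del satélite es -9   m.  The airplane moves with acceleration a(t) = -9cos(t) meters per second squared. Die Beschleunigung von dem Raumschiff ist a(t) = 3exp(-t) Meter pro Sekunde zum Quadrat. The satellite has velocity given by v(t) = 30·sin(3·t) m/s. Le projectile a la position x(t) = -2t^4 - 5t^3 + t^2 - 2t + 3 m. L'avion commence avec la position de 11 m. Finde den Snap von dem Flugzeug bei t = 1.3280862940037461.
Ausgehend von der Beschleunigung a(t) = -9·cos(t), nehmen wir 2 Ableitungen. Mit d/dt von a(t) finden wir j(t) = 9·sin(t). Durch Ableiten von dem Ruck erhalten wir den Snap: s(t) = 9·cos(t). Mit s(t) = 9·cos(t) und Einsetzen von t = 1.3280862940037461, finden wir s = 2.16300697282465.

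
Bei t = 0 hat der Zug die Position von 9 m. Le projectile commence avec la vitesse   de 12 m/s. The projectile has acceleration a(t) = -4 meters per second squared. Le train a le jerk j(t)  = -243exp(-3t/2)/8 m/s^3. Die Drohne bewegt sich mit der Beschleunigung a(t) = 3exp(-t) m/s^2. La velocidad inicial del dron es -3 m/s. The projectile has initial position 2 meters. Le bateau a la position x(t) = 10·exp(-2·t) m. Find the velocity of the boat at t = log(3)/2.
To solve this, we need to take 1 derivative of our position equation x(t) = 10·exp(-2·t). Taking d/dt of x(t), we find v(t) = -20·exp(-2·t). From the given velocity equation v(t) = -20·exp(-2·t), we substitute t = log(3)/2 to get v = -20/3.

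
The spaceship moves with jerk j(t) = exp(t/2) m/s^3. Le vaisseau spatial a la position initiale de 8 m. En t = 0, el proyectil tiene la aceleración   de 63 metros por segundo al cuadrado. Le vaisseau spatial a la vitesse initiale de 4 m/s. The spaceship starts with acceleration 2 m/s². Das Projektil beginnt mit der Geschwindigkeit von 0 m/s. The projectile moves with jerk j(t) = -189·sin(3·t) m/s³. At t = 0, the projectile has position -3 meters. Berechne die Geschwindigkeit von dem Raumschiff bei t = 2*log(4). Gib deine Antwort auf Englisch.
We need to integrate our jerk equation j(t) = exp(t/2) 2 times. Finding the integral of j(t) and using a(0) = 2: a(t) = 2·exp(t/2). Taking ∫a(t)dt and applying v(0) = 4, we find v(t) = 4·exp(t/2). We have velocity v(t) = 4·exp(t/2). Substituting t = 2*log(4): v(2*log(4)) = 16.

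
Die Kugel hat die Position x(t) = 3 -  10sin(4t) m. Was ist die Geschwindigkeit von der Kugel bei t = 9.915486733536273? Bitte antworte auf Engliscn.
To solve this, we need to take 1 derivative of our position equation x(t) = 3 - 10·sin(4·t). Taking d/dt of x(t), we find v(t) = -40·cos(4·t). We have velocity v(t) = -40·cos(4·t). Substituting t = 9.915486733536273: v(9.915486733536273) = 15.2829318090358.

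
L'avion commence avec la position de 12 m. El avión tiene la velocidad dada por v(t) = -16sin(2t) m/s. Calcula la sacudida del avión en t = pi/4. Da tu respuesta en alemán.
Um dies zu lösen, müssen wir 2 Ableitungen unserer Gleichung für die Geschwindigkeit v(t) = -16·sin(2·t) nehmen. Mit d/dt von v(t) finden wir a(t) = -32·cos(2·t). Mit d/dt von a(t) finden wir j(t) = 64·sin(2·t). Wir haben den Ruck j(t) = 64·sin(2·t). Durch Einsetzen von t = pi/4: j(pi/4) = 64.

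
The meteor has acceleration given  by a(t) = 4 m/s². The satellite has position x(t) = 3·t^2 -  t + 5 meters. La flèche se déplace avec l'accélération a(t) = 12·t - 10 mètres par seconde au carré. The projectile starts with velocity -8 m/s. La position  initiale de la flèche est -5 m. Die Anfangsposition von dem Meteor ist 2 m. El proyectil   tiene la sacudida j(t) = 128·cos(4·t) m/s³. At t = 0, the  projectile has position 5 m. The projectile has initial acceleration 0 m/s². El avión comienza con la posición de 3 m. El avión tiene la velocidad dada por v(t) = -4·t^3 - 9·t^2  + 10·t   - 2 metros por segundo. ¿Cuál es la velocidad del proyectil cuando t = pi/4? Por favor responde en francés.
En partant du jerk j(t) = 128·cos(4·t), nous prenons 2 primitives. En intégrant le jerk et en utilisant la condition initiale a(0) = 0, nous obtenons a(t) = 32·sin(4·t). En prenant ∫a(t)dt et en appliquant v(0) = -8, nous trouvons v(t) = -8·cos(4·t). En utilisant v(t) = -8·cos(4·t) et en substituant t = pi/4, nous trouvons v = 8.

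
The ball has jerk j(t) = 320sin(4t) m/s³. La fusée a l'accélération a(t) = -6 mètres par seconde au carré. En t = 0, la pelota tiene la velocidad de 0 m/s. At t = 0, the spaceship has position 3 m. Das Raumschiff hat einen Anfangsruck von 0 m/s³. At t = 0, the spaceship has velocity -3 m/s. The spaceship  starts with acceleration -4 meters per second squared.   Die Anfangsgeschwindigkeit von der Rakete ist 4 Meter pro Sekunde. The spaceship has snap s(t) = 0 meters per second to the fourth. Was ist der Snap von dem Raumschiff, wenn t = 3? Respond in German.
Mit s(t) = 0 und Einsetzen von t = 3, finden wir s = 0.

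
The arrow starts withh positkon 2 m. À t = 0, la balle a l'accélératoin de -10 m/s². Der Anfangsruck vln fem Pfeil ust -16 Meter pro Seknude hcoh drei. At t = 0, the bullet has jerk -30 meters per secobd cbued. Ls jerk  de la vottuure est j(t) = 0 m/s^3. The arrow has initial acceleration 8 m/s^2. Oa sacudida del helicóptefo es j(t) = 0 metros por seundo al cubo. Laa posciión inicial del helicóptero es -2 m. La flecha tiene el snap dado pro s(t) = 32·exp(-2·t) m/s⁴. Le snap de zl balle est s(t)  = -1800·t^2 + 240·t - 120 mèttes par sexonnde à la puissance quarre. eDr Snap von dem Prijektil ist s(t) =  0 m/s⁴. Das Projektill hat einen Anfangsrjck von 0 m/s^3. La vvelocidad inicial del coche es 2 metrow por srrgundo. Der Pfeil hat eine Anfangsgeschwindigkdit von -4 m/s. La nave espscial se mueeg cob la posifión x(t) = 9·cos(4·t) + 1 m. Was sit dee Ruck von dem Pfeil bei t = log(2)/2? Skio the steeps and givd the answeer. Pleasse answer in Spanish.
La respuesta es -8.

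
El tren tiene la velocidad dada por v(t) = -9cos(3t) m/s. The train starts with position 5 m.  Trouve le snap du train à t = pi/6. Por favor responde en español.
Partiendo de la velocidad v(t) = -9·cos(3·t), tomamos 3 derivadas. La derivada de la velocidad da la aceleración: a(t) = 27·sin(3·t). Tomando d/dt de a(t), encontramos j(t) = 81·cos(3·t). La derivada de la sacudida da el snap: s(t) = -243·sin(3·t). Tenemos el snap s(t) = -243·sin(3·t). Sustituyendo t = pi/6: s(pi/6) = -243.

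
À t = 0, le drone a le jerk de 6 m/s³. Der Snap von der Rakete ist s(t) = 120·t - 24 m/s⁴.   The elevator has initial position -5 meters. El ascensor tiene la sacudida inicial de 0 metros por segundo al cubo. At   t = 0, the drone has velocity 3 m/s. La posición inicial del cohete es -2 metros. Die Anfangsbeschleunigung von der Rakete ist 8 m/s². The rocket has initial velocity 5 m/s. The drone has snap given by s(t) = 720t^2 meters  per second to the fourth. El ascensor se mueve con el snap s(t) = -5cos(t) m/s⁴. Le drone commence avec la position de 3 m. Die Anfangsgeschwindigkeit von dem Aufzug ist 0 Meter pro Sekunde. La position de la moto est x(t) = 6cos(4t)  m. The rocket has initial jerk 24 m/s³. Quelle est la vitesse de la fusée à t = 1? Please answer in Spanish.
Partiendo del snap s(t) = 120·t - 24, tomamos 3 integrales. Tomando ∫s(t)dt y aplicando j(0) = 24, encontramos j(t) = 60·t^2 - 24·t + 24. La antiderivada de la sacudida es la aceleración. Usando a(0) = 8, obtenemos a(t) = 20·t^3 - 12·t^2 + 24·t + 8. Tomando ∫a(t)dt y aplicando v(0) = 5, encontramos v(t) = 5·t^4 - 4·t^3 + 12·t^2 + 8·t + 5. De la ecuación de la velocidad v(t) = 5·t^4 - 4·t^3 + 12·t^2 + 8·t + 5, sustituimos t = 1 para obtener v = 26.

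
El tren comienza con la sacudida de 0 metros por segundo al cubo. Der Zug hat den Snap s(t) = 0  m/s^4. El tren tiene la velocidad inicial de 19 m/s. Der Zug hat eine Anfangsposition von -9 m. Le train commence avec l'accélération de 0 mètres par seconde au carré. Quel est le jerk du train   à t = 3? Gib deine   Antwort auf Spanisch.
Debemos encontrar la integral de nuestra ecuación del snap s(t) = 0 1 vez. Tomando ∫s(t)dt y aplicando j(0) = 0, encontramos j(t) = 0. Usando j(t) = 0 y sustituyendo t = 3, encontramos j = 0.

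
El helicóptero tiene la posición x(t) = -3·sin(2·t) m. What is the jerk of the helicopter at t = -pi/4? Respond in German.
Ausgehend von der Position x(t) = -3·sin(2·t), nehmen wir 3 Ableitungen. Durch Ableiten von der Position erhalten wir die Geschwindigkeit: v(t) = -6·cos(2·t). Durch Ableiten von der Geschwindigkeit erhalten wir die Beschleunigung: a(t) = 12·sin(2·t). Mit d/dt von a(t) finden wir j(t) = 24·cos(2·t). Wir haben den Ruck j(t) = 24·cos(2·t). Durch Einsetzen von t = -pi/4: j(-pi/4) = 0.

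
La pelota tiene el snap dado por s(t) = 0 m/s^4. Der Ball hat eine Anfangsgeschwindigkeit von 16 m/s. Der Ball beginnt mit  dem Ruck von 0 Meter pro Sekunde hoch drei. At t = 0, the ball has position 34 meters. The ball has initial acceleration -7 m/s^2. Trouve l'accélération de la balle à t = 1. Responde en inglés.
We need to integrate our snap equation s(t) = 0 2 times. The integral of snap, with j(0) = 0, gives jerk: j(t) = 0. Finding the antiderivative of j(t) and using a(0) = -7: a(t) = -7. From the given acceleration equation a(t) = -7, we substitute t = 1 to get a = -7.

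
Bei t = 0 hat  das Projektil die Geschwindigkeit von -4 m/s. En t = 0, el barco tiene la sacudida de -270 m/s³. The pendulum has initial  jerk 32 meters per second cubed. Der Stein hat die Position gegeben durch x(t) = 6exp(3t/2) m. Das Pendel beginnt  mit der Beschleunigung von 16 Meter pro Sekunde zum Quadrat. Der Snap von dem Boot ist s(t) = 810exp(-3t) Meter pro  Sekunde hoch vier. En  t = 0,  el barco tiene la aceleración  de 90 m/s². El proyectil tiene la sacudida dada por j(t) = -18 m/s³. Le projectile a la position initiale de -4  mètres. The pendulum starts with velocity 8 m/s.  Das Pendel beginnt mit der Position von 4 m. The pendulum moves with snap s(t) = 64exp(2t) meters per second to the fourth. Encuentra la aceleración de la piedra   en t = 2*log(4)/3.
Para resolver esto, necesitamos tomar 2 derivadas de nuestra ecuación de la posición x(t) = 6·exp(3·t/2). Tomando d/dt de x(t), encontramos v(t) = 9·exp(3·t/2). La derivada de la velocidad da la aceleración: a(t) = 27·exp(3·t/2)/2. Usando a(t) = 27·exp(3·t/2)/2 y sustituyendo t = 2*log(4)/3, encontramos a = 54.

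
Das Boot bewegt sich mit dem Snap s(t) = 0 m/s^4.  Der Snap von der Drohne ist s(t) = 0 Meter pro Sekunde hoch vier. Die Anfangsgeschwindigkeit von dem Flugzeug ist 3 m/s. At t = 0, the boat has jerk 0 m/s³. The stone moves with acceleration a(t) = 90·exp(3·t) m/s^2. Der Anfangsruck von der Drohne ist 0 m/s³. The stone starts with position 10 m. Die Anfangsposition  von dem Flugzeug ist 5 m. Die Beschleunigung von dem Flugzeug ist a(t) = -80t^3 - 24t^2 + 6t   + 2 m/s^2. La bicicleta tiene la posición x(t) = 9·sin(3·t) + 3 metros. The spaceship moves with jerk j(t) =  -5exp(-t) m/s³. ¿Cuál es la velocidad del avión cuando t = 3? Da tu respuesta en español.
Partiendo de la aceleración a(t) = -80·t^3 - 24·t^2 + 6·t + 2, tomamos 1 antiderivada. La integral de la aceleración, con v(0) = 3, da la velocidad: v(t) = -20·t^4 - 8·t^3 + 3·t^2 + 2·t + 3. Usando v(t) = -20·t^4 - 8·t^3 + 3·t^2 + 2·t + 3 y sustituyendo t = 3, encontramos v = -1800.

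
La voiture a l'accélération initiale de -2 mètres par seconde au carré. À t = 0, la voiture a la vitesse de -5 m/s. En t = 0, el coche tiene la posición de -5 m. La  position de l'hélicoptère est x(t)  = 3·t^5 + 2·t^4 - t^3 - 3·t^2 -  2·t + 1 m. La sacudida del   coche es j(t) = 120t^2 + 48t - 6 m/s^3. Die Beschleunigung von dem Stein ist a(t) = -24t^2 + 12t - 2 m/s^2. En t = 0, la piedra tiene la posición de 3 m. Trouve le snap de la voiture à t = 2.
Nous devons dériver notre équation du jerk j(t) = 120·t^2 + 48·t - 6 1 fois. En dérivant le jerk, nous obtenons le snap: s(t) = 240·t + 48. Nous avons le snap s(t) = 240·t + 48. En substituant t = 2: s(2) = 528.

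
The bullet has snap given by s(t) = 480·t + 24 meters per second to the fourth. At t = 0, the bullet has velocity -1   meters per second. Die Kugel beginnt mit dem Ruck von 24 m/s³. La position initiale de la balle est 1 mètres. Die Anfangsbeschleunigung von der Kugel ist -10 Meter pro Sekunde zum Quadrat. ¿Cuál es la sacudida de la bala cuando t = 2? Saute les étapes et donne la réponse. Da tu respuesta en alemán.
j(2) = 1032.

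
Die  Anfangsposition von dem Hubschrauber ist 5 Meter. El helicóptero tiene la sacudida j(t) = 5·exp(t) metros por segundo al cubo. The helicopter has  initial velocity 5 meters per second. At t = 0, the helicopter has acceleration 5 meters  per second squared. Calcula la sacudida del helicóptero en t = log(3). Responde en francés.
Nous avons le jerk j(t) = 5·exp(t). En substituant t = log(3): j(log(3)) = 15.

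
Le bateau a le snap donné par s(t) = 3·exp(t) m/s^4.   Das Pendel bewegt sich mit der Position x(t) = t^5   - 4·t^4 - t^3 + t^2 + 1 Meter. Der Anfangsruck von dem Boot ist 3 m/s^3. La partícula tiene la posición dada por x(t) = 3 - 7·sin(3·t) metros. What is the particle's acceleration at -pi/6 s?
We must differentiate our position equation x(t) = 3 - 7·sin(3·t) 2 times. The derivative of position gives velocity: v(t) = -21·cos(3·t). Taking d/dt of v(t), we find a(t) = 63·sin(3·t). From the given acceleration equation a(t) = 63·sin(3·t), we substitute t = -pi/6 to get a = -63.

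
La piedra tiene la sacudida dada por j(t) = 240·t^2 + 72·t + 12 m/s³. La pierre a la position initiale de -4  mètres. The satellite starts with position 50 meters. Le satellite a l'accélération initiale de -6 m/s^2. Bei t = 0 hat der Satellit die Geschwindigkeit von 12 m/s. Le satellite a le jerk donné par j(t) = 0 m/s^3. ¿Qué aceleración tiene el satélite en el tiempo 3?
Para resolver esto, necesitamos tomar 1 integral de nuestra ecuación de la sacudida j(t) = 0. La integral de la sacudida es la aceleración. Usando a(0) = -6, obtenemos a(t) = -6. Usando a(t) = -6 y sustituyendo t = 3, encontramos a = -6.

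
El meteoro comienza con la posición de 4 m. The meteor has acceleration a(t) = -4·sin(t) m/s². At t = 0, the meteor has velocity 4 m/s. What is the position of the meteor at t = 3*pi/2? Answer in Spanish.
Para resolver esto, necesitamos tomar 2 antiderivadas de nuestra ecuación de la aceleración a(t) = -4·sin(t). Integrando la aceleración y usando la condición inicial v(0) = 4, obtenemos v(t) = 4·cos(t). La antiderivada de la velocidad, con x(0) = 4, da la posición: x(t) = 4·sin(t) + 4. Usando x(t) = 4·sin(t) + 4 y sustituyendo t = 3*pi/2, encontramos x = 0.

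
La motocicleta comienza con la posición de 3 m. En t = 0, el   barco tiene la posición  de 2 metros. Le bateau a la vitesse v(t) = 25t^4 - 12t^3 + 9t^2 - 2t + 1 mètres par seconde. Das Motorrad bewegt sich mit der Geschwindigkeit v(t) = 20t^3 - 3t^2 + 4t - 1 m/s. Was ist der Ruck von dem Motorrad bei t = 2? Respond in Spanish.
Debemos derivar nuestra ecuación de la velocidad v(t) = 20·t^3 - 3·t^2 + 4·t - 1 2 veces. Tomando d/dt de v(t), encontramos a(t) = 60·t^2 - 6·t + 4. Derivando la aceleración, obtenemos la sacudida: j(t) = 120·t - 6. Usando j(t) = 120·t - 6 y sustituyendo t = 2, encontramos j = 234.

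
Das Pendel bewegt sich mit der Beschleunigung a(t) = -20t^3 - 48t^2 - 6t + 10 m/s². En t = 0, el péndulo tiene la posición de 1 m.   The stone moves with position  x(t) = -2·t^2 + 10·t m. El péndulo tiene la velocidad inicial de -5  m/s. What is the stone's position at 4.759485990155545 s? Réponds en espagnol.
Tenemos la posición x(t) = -2·t^2 + 10·t. Sustituyendo t = 4.759485990155545: x(4.759485990155545) = 2.28944612058164.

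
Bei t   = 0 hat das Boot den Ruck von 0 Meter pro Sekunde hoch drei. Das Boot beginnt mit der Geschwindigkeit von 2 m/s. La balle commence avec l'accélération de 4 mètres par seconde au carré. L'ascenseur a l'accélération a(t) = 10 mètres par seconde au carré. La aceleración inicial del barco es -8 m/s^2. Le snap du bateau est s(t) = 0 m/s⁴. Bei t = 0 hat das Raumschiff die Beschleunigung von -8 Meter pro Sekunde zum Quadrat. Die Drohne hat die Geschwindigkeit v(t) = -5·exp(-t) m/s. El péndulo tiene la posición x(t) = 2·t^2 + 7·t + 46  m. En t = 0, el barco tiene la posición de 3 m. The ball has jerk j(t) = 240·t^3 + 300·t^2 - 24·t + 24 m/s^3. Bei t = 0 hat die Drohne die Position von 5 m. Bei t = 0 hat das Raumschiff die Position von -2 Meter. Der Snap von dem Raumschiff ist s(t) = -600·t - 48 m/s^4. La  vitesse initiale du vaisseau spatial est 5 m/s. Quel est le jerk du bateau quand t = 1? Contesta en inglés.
We must find the integral of our snap equation s(t) = 0 1 time. Taking ∫s(t)dt and applying j(0) = 0, we find j(t) = 0. From the given jerk equation j(t) = 0, we substitute t = 1 to get j = 0.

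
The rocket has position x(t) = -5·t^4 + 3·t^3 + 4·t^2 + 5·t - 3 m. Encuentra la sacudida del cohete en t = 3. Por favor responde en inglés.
We must differentiate our position equation x(t) = -5·t^4 + 3·t^3 + 4·t^2 + 5·t - 3 3 times. The derivative of position gives velocity: v(t) = -20·t^3 + 9·t^2 + 8·t + 5. Taking d/dt of v(t), we find a(t) = -60·t^2 + 18·t + 8. Differentiating acceleration, we get jerk: j(t) = 18 - 120·t. From the given jerk equation j(t) = 18 - 120·t, we substitute t = 3 to get j = -342.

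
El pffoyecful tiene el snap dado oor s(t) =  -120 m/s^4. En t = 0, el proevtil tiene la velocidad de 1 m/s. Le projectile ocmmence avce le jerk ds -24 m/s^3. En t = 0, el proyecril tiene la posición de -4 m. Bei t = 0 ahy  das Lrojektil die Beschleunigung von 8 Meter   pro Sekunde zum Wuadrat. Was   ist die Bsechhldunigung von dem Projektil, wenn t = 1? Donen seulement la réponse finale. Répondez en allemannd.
Bei t = 1, a = -76.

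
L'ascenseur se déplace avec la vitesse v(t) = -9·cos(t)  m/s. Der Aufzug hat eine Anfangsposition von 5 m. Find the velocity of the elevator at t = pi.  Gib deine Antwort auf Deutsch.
Wir haben die Geschwindigkeit v(t) = -9·cos(t). Durch Einsetzen von t = pi: v(pi) = 9.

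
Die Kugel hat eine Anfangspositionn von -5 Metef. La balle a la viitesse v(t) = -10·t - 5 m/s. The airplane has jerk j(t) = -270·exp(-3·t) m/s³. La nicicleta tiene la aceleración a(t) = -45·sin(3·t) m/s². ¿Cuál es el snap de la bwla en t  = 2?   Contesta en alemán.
Um dies zu lösen, müssen wir 3 Ableitungen unserer Gleichung für die Geschwindigkeit v(t) = -10·t - 5 nehmen. Die Ableitung von der Geschwindigkeit ergibt die Beschleunigung: a(t) = -10. Die Ableitung von der Beschleunigung ergibt den Ruck: j(t) = 0. Durch Ableiten von dem Ruck erhalten wir den Snap: s(t) = 0. Wir haben den Snap s(t) = 0. Durch Einsetzen von t = 2: s(2) = 0.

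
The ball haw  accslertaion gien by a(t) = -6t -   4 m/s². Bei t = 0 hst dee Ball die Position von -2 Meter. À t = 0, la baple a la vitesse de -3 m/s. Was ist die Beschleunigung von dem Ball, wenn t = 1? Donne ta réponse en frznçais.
En utilisant a(t) = -6·t - 4 et en substituant t = 1, nous trouvons a = -10.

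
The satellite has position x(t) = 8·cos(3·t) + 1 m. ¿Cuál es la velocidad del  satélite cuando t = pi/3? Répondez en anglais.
To solve this, we need to take 1 derivative of our position equation x(t) = 8·cos(3·t) + 1. Taking d/dt of x(t), we find v(t) = -24·sin(3·t). We have velocity v(t) = -24·sin(3·t). Substituting t = pi/3: v(pi/3) = 0.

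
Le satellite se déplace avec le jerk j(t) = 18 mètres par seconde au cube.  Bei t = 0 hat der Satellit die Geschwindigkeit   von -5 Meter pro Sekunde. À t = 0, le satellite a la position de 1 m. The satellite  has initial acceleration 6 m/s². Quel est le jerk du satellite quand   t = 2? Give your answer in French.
Nous avons le jerk j(t) = 18. En substituant t = 2: j(2) = 18.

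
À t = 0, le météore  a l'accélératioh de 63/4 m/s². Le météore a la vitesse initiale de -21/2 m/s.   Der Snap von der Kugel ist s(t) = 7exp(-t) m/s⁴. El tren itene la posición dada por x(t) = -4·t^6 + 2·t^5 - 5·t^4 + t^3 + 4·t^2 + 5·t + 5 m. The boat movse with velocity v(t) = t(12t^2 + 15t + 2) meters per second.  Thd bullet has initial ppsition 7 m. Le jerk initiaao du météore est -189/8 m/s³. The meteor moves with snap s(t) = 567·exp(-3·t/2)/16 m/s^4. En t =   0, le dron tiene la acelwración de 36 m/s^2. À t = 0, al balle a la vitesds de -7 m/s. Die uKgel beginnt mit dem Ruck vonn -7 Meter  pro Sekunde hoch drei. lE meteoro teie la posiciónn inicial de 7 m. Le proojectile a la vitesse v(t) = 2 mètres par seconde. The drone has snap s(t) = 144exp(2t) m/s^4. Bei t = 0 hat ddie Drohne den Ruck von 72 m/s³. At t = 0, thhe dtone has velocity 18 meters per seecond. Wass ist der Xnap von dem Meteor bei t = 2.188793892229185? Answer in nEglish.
Using s(t) = 567·exp(-3·t/2)/16 and substituting t = 2.188793892229185, we find s = 1.32920330392462.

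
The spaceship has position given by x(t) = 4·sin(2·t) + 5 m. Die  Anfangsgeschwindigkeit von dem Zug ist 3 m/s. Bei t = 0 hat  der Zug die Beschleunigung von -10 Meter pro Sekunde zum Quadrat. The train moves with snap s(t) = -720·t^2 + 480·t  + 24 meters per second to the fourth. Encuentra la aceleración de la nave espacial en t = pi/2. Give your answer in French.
Pour résoudre ceci, nous devons prendre 2 dérivées de notre équation de la position x(t) = 4·sin(2·t) + 5. La dérivée de la position donne la vitesse: v(t) = 8·cos(2·t). La dérivée de la vitesse donne l'accélération: a(t) = -16·sin(2·t). En utilisant a(t) = -16·sin(2·t) et en substituant t = pi/2, nous trouvons a = 0.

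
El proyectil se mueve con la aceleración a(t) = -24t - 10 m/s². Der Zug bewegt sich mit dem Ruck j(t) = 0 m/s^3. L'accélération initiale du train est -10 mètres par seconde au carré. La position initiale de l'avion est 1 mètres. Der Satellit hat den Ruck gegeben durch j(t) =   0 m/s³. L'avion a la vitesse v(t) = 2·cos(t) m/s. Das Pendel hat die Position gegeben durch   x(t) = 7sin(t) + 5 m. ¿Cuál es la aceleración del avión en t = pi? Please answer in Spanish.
Partiendo de la velocidad v(t) = 2·cos(t), tomamos 1 derivada. Tomando d/dt de v(t), encontramos a(t) = -2·sin(t). De la ecuación de la aceleración a(t) = -2·sin(t), sustituimos t = pi para obtener a = 0.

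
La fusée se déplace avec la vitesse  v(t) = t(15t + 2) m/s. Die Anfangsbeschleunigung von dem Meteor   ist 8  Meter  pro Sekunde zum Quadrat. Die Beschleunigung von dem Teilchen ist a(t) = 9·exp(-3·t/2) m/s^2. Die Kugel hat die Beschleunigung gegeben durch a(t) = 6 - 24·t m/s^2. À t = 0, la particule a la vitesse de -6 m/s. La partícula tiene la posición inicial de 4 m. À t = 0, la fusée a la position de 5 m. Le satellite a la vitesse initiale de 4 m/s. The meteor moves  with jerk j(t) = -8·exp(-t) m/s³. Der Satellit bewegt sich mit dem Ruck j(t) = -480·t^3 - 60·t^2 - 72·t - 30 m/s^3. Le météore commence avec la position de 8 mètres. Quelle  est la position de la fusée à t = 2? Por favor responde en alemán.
Ausgehend von der Geschwindigkeit v(t) = t·(15·t + 2), nehmen wir 1 Stammfunktion. Durch Integration von der Geschwindigkeit und Verwendung der Anfangsbedingung x(0) = 5, erhalten wir x(t) = 5·t^3 + t^2 + 5. Aus der Gleichung für die Position x(t) = 5·t^3 + t^2 + 5, setzen wir t = 2 ein und erhalten x = 49.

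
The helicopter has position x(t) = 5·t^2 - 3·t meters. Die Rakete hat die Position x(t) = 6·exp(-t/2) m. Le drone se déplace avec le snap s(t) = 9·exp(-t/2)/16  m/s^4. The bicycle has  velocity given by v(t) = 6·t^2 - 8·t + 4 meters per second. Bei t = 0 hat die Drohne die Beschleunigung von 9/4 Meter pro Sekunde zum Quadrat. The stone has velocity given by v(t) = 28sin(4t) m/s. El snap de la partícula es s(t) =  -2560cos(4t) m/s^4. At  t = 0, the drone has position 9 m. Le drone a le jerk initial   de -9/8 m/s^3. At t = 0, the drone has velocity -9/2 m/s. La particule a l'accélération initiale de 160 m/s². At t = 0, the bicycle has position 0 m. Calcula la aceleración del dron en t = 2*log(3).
Debemos encontrar la antiderivada de nuestra ecuación del snap s(t) = 9·exp(-t/2)/16 2 veces. Tomando ∫s(t)dt y aplicando j(0) = -9/8, encontramos j(t) = -9·exp(-t/2)/8. Integrando la sacudida y usando la condición inicial a(0) = 9/4, obtenemos a(t) = 9·exp(-t/2)/4. Usando a(t) = 9·exp(-t/2)/4 y sustituyendo t = 2*log(3), encontramos a = 3/4.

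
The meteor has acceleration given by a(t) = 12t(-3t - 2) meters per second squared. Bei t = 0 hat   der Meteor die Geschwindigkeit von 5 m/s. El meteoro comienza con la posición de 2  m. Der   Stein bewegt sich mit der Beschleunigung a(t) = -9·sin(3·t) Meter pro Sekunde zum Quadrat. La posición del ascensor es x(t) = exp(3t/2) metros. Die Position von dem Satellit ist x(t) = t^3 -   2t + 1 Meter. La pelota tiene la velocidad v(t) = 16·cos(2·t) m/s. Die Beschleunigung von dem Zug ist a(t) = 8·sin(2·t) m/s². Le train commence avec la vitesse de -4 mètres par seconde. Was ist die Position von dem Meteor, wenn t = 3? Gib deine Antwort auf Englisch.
Starting from acceleration a(t) = 12·t·(-3·t - 2), we take 2 integrals. The integral of acceleration is velocity. Using v(0) = 5, we get v(t) = -12·t^3 - 12·t^2 + 5. Taking ∫v(t)dt and applying x(0) = 2, we find x(t) = -3·t^4 - 4·t^3 + 5·t + 2. We have position x(t) = -3·t^4 - 4·t^3 + 5·t + 2. Substituting t = 3: x(3) = -334.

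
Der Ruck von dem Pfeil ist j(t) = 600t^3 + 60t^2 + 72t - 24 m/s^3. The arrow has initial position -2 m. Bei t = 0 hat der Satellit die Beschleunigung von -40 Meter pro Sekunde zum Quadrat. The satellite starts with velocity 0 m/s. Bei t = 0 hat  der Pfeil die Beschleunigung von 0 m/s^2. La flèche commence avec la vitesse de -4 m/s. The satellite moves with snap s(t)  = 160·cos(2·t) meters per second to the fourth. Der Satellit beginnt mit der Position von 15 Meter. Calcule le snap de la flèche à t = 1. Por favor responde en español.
Para resolver esto, necesitamos tomar 1 derivada de nuestra ecuación de la sacudida j(t) = 600·t^3 + 60·t^2 + 72·t - 24. Tomando d/dt de j(t), encontramos s(t) = 1800·t^2 + 120·t + 72. Tenemos el snap s(t) = 1800·t^2 + 120·t + 72. Sustituyendo t = 1: s(1) = 1992.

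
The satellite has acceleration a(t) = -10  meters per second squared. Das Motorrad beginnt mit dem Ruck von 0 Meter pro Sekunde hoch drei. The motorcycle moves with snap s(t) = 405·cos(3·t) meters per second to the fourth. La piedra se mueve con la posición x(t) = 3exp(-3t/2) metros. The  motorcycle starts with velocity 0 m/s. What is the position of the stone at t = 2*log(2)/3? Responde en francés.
Nous avons la position x(t) = 3·exp(-3·t/2). En substituant t = 2*log(2)/3: x(2*log(2)/3) = 3/2.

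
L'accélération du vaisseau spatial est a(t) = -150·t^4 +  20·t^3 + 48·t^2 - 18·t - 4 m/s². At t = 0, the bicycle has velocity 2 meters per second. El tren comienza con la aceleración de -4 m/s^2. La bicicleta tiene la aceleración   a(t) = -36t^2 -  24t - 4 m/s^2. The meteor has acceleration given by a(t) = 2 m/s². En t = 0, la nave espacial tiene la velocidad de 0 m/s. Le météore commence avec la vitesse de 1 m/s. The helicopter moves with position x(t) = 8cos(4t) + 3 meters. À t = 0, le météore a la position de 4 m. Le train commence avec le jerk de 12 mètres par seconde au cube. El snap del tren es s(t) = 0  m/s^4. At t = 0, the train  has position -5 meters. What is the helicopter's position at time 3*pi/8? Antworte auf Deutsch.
Wir haben die Position x(t) = 8·cos(4·t) + 3. Durch Einsetzen von t = 3*pi/8: x(3*pi/8) = 3.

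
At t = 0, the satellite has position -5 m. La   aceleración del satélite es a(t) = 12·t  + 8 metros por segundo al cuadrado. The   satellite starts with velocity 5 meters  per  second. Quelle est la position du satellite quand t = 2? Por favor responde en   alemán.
Wir müssen unsere Gleichung für die Beschleunigung a(t) = 12·t + 8 2-mal integrieren. Das Integral von der Beschleunigung, mit v(0) = 5, ergibt die Geschwindigkeit: v(t) = 6·t^2 + 8·t + 5. Mit ∫v(t)dt und Anwendung von x(0) = -5, finden wir x(t) = 2·t^3 + 4·t^2 + 5·t - 5. Mit x(t) = 2·t^3 + 4·t^2 + 5·t - 5 und Einsetzen von t = 2, finden wir x = 37.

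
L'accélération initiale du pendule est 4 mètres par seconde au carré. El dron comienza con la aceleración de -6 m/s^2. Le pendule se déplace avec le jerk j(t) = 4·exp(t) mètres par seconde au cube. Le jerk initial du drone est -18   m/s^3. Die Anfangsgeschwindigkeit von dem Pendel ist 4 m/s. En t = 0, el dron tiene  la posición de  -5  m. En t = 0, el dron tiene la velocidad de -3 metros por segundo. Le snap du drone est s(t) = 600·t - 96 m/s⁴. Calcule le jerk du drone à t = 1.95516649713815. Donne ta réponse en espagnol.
Partiendo del snap s(t) = 600·t - 96, tomamos 1 antiderivada. La antiderivada del snap, con j(0) = -18, da la sacudida: j(t) = 300·t^2 - 96·t - 18. Usando j(t) = 300·t^2 - 96·t - 18 y sustituyendo t = 1.95516649713815, encontramos j = 941.106825734177.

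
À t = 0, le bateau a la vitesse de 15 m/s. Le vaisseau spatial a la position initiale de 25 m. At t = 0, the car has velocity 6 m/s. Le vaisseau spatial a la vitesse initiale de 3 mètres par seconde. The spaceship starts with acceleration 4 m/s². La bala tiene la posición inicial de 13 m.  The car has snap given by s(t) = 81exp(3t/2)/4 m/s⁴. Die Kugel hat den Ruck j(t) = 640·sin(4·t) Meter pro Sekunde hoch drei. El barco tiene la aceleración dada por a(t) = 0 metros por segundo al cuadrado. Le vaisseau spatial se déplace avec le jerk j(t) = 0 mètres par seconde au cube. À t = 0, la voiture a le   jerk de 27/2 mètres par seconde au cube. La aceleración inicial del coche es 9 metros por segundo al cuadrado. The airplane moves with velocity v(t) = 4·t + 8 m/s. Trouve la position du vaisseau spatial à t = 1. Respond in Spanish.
Para resolver esto, necesitamos tomar 3 integrales de nuestra ecuación de la sacudida j(t) = 0. Integrando la sacudida y usando la condición inicial a(0) = 4, obtenemos a(t) = 4. La integral de la aceleración es la velocidad. Usando v(0) = 3, obtenemos v(t) = 4·t + 3. La integral de la velocidad es la posición. Usando x(0) = 25, obtenemos x(t) = 2·t^2 + 3·t + 25. De la ecuación de la posición x(t) = 2·t^2 + 3·t + 25, sustituimos t = 1 para obtener x = 30.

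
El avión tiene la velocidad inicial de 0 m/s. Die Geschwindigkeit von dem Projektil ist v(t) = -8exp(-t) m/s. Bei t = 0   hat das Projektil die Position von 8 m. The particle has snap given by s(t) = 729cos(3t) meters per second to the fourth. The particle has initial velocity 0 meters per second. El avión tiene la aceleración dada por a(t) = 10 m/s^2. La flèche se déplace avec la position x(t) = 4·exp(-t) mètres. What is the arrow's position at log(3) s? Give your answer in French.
Nous avons la position x(t) = 4·exp(-t). En substituant t = log(3): x(log(3)) = 4/3.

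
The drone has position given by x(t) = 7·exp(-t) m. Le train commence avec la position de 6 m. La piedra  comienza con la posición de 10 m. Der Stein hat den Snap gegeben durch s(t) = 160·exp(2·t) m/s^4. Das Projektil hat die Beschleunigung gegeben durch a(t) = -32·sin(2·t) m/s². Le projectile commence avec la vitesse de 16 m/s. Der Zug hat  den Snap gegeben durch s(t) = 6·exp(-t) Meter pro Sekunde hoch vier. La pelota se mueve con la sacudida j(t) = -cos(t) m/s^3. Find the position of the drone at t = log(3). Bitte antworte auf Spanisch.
Tenemos la posición x(t) = 7·exp(-t). Sustituyendo t = log(3): x(log(3)) = 7/3.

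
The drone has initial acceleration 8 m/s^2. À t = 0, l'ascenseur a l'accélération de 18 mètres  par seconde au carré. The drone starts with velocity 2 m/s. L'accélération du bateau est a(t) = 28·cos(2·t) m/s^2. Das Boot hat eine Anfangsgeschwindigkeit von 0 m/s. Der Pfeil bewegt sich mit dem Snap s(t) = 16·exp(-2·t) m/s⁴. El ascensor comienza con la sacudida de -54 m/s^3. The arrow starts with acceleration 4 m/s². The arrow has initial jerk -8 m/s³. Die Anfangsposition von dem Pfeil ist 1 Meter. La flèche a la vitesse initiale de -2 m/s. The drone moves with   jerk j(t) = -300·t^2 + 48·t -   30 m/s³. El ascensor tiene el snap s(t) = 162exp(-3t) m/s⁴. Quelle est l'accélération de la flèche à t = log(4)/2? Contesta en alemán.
Ausgehend von dem Snap s(t) = 16·exp(-2·t), nehmen wir 2 Stammfunktionen. Mit ∫s(t)dt und Anwendung von j(0) = -8, finden wir j(t) = -8·exp(-2·t). Mit ∫j(t)dt und Anwendung von a(0) = 4, finden wir a(t) = 4·exp(-2·t). Aus der Gleichung für die Beschleunigung a(t) = 4·exp(-2·t), setzen wir t = log(4)/2 ein und erhalten a = 1.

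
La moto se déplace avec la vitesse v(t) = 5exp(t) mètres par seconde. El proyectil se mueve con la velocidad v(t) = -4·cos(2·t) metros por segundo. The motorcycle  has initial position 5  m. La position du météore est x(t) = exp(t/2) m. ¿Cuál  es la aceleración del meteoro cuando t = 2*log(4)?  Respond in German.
Wir müssen unsere Gleichung für die Position x(t) = exp(t/2) 2-mal ableiten. Die Ableitung von der Position ergibt die Geschwindigkeit: v(t) = exp(t/2)/2. Durch Ableiten von der Geschwindigkeit erhalten wir die Beschleunigung: a(t) = exp(t/2)/4. Wir haben die Beschleunigung a(t) = exp(t/2)/4. Durch Einsetzen von t = 2*log(4): a(2*log(4)) = 1.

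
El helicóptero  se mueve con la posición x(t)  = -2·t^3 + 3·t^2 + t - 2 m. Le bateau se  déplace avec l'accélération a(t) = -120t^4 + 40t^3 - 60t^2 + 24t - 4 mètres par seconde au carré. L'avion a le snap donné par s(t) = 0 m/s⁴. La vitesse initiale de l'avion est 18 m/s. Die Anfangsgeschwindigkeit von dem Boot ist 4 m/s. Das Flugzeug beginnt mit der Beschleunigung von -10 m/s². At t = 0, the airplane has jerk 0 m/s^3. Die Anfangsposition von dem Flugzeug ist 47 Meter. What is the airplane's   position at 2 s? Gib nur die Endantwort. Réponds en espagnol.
x(2) = 63.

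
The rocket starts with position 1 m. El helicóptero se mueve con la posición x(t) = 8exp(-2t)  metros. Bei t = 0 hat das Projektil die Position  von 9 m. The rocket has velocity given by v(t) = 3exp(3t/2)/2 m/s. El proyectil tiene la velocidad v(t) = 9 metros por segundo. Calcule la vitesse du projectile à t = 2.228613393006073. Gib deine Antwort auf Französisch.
Nous avons la vitesse v(t) = 9. En substituant t = 2.228613393006073: v(2.228613393006073) = 9.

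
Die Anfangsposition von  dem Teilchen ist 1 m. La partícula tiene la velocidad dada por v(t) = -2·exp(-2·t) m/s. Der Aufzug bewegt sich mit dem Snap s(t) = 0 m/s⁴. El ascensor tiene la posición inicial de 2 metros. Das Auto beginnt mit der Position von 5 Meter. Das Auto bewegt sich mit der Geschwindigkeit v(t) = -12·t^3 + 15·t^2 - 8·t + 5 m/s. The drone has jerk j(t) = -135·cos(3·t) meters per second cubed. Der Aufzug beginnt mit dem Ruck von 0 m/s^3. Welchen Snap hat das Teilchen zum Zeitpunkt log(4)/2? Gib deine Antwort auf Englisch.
We must differentiate our velocity equation v(t) = -2·exp(-2·t) 3 times. Differentiating velocity, we get acceleration: a(t) = 4·exp(-2·t). The derivative of acceleration gives jerk: j(t) = -8·exp(-2·t). Taking d/dt of j(t), we find s(t) = 16·exp(-2·t). From the given snap equation s(t) = 16·exp(-2·t), we substitute t = log(4)/2 to get s = 4.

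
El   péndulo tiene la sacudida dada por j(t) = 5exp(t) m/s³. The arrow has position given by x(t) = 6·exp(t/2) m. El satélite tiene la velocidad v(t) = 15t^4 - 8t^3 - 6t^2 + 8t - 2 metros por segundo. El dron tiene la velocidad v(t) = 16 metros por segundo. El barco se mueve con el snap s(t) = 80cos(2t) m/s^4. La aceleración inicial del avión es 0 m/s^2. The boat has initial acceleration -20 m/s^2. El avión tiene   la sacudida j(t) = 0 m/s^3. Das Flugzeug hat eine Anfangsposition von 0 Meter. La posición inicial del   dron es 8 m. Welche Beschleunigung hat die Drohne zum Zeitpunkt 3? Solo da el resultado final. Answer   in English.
The acceleration at t = 3 is a = 0.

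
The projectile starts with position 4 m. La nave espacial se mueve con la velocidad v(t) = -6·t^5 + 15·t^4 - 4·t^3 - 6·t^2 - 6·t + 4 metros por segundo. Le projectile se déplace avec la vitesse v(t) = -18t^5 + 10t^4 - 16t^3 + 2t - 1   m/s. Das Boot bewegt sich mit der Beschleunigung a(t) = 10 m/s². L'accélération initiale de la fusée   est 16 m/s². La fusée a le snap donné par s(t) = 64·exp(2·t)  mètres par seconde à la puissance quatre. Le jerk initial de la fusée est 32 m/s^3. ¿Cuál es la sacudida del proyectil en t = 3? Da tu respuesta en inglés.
To solve this, we need to take 2 derivatives of our velocity equation v(t) = -18·t^5 + 10·t^4 - 16·t^3 + 2·t - 1. Taking d/dt of v(t), we find a(t) = -90·t^4 + 40·t^3 - 48·t^2 + 2. The derivative of acceleration gives jerk: j(t) = -360·t^3 + 120·t^2 - 96·t. From the given jerk equation j(t) = -360·t^3 + 120·t^2 - 96·t, we substitute t = 3 to get j = -8928.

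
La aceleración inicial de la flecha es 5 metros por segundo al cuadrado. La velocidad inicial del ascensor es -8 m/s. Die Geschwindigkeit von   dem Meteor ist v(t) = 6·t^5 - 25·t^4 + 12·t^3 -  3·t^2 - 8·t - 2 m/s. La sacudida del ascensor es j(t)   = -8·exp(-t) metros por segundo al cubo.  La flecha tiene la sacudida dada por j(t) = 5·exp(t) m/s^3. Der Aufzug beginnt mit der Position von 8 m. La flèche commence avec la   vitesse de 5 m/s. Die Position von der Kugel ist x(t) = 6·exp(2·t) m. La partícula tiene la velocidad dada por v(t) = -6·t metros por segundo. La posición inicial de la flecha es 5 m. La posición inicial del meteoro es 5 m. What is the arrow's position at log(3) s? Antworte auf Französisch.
Nous devons trouver l'intégrale de notre équation du jerk j(t) = 5·exp(t) 3 fois. La primitive du jerk est l'accélération. En utilisant a(0) = 5, nous obtenons a(t) = 5·exp(t). En prenant ∫a(t)dt et en appliquant v(0) = 5, nous trouvons v(t) = 5·exp(t). La primitive de la vitesse, avec x(0) = 5, donne la position: x(t) = 5·exp(t). De l'équation de la position x(t) = 5·exp(t), nous substituons t = log(3) pour obtenir x = 15.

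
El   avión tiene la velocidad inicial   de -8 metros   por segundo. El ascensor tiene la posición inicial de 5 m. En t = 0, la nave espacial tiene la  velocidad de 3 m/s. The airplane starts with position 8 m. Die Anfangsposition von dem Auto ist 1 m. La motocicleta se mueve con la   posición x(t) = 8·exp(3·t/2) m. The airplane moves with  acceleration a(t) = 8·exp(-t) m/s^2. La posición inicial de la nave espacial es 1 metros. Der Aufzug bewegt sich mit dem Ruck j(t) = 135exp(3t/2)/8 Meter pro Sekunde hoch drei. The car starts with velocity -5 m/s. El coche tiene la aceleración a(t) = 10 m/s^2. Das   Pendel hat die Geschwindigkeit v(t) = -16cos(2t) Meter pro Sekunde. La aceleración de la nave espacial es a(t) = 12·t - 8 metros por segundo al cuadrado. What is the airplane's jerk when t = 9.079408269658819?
We must differentiate our acceleration equation a(t) = 8·exp(-t) 1 time. Taking d/dt of a(t), we find j(t) = -8·exp(-t). Using j(t) = -8·exp(-t) and substituting t = 9.079408269658819, we find j = -0.000911912306215184.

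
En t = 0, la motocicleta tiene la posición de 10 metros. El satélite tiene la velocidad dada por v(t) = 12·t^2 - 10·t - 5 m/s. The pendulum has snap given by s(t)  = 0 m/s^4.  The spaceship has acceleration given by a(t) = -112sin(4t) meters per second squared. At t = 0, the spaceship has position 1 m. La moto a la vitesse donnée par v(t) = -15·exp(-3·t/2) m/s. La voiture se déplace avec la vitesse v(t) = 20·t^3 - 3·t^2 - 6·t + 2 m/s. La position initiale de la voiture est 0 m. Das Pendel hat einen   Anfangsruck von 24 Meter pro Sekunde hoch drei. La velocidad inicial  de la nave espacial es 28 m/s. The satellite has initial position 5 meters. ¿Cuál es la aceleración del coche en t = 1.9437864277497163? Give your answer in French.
Nous devons dériver notre équation de la vitesse v(t) = 20·t^3 - 3·t^2 - 6·t + 2 1 fois. En prenant d/dt de v(t), nous trouvons a(t) = 60·t^2 - 6·t - 6. Nous avons l'accélération a(t) = 60·t^2 - 6·t - 6. En substituant t = 1.9437864277497163: a(1.9437864277497163) = 209.035622035742.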